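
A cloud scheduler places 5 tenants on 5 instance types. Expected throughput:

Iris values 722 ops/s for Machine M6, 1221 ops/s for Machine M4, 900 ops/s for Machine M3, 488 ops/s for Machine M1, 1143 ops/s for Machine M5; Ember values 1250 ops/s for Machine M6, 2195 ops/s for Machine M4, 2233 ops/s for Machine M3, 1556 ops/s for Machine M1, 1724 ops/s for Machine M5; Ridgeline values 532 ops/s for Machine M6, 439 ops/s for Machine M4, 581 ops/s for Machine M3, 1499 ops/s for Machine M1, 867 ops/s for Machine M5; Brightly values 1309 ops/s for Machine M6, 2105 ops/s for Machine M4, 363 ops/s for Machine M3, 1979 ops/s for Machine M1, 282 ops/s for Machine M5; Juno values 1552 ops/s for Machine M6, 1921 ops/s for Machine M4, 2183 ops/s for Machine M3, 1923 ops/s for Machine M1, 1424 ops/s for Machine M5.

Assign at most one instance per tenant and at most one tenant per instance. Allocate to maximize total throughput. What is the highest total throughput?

Max total: 8532 ops/s

Optimal: Iris→Machine M5 (1143 ops/s), Ember→Machine M3 (2233 ops/s), Ridgeline→Machine M1 (1499 ops/s), Brightly→Machine M4 (2105 ops/s), Juno→Machine M6 (1552 ops/s) — total 1143+2233+1499+2105+1552 = 8532 ops/s.
Max-entry greedy (repeatedly take the single best remaining cell) gives 7936 ops/s, worse by 596.
Next-best assignment: Iris→Machine M5, Ember→Machine M4, Ridgeline→Machine M1, Brightly→Machine M6, Juno→Machine M3 = 8329 ops/s.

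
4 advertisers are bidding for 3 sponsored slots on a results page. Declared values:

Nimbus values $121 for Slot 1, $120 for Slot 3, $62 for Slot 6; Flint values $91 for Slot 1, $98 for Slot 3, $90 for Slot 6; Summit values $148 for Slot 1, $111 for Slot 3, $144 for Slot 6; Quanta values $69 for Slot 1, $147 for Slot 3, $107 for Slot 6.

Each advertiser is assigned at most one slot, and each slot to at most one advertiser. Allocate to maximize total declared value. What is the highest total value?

Treat this as an assignment problem: match each advertiser to one slot.
Optimal: Nimbus→Slot 1 ($121), Quanta→Slot 3 ($147), Summit→Slot 6 ($144) — total 121+147+144 = $412.

Maximum total: $412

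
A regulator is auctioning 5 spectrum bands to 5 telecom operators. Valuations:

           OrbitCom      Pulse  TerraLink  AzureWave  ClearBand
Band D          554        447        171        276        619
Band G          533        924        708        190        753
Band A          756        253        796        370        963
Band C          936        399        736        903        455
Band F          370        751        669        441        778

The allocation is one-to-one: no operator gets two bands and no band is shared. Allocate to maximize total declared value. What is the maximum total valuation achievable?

Optimal: OrbitCom→Band D ($554M), Pulse→Band G ($924M), TerraLink→Band F ($669M), AzureWave→Band C ($903M), ClearBand→Band A ($963M) — total 554+924+669+903+963 = $4013M.
Column-greedy (each band in turn goes to its best remaining operator) gives $3716M, worse by 297.

Maximum total: $4013M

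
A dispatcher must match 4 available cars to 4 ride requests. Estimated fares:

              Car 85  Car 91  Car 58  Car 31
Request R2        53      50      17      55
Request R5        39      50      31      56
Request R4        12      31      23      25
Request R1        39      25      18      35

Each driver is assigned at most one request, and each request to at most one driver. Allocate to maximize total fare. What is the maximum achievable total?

This is a one-to-one assignment (maximum-weight bipartite matching).
Optimal: Car 85→Request R1 ($39), Car 91→Request R2 ($50), Car 58→Request R4 ($23), Car 31→Request R5 ($56) — total 39+50+23+56 = $168.
Row-greedy (each driver in turn takes its best remaining request) gives $161, worse by 7.
Swapping Car 58↔Car 31 (Car 58→Request R5 $31, Car 31→Request R4 $25) loses 23.
Checked against all permutations: $168 is optimal.

Maximum total: $168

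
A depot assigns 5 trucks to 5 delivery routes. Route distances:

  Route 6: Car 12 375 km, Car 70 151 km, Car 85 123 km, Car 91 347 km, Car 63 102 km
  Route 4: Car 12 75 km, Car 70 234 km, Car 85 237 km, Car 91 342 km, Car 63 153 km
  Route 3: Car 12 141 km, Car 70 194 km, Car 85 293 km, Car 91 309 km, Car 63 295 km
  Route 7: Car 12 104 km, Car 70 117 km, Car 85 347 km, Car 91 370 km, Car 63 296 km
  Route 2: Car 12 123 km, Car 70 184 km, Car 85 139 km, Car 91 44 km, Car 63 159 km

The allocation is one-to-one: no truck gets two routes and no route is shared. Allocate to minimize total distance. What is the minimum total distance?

Optimal: Car 12→Route 3 (141 km), Car 70→Route 7 (117 km), Car 85→Route 6 (123 km), Car 91→Route 2 (44 km), Car 63→Route 4 (153 km) — total 141+117+123+44+153 = 578 km.
Column-greedy (each route in turn goes to its cheapest remaining truck) gives 762 km, worse by 184.
Next-best assignment: Car 12→Route 7, Car 70→Route 3, Car 85→Route 6, Car 91→Route 2, Car 63→Route 4 = 618 km.
Swapping Car 91↔Car 63 (Car 91→Route 4 342 km, Car 63→Route 2 159 km) adds 304.
No other one-to-one assignment undercuts 578 km.

Min total: 578 km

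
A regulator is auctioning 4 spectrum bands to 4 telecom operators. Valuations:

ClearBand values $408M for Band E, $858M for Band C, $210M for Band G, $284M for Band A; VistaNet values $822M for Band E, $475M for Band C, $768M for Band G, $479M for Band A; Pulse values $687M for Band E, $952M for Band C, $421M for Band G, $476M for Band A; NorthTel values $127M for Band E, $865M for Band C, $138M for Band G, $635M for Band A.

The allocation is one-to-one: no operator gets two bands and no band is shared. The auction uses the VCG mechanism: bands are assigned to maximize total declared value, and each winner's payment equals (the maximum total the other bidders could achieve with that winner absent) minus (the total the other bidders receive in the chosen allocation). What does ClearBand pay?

Efficient allocation: ClearBand→Band C ($858M), VistaNet→Band G ($768M), Pulse→Band E ($687M), NorthTel→Band A ($635M); total welfare W = $2948M.
ClearBand receives Band C at value $858M, so the others get W − 858 = $2090M.
Without ClearBand: best allocation of the remaining 3 bidders over all 4 bands is VistaNet→Band E ($822M), Pulse→Band C ($952M), NorthTel→Band A ($635M), total $2409M.
VCG payment = (others' best without ClearBand) − (others' welfare with ClearBand) = 2409 − 2090 = $319M.

ClearBand pays $319M.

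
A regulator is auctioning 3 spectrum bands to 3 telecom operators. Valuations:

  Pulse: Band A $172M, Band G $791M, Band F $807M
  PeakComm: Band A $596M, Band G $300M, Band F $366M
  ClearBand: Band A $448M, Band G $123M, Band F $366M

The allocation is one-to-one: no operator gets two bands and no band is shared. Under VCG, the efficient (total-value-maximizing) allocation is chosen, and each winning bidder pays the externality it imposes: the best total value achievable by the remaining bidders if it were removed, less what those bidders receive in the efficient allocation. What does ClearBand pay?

Efficient allocation: Pulse→Band G ($791M), PeakComm→Band A ($596M), ClearBand→Band F ($366M); total welfare W = $1753M.
ClearBand receives Band F at value $366M, so the others get W − 366 = $1387M.
Without ClearBand: best allocation of the remaining 2 bidders over all 3 bands is Pulse→Band F ($807M), PeakComm→Band A ($596M), total $1403M.
VCG payment = (others' best without ClearBand) − (others' welfare with ClearBand) = 1403 − 1387 = $16M.

ClearBand pays $16M.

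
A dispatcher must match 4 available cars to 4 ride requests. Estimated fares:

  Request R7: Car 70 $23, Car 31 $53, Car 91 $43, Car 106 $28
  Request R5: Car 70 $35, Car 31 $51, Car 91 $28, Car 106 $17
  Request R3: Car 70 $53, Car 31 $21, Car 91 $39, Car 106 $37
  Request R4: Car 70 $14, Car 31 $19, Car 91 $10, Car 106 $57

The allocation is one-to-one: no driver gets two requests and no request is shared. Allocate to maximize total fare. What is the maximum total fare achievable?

Max total: $204

Optimal: Car 70→Request R3 ($53), Car 31→Request R5 ($51), Car 91→Request R7 ($43), Car 106→Request R4 ($57) — total 53+51+43+57 = $204.
Max-entry greedy (repeatedly take the single best remaining cell) gives $191, worse by 13.
Checked against all permutations: $204 is optimal.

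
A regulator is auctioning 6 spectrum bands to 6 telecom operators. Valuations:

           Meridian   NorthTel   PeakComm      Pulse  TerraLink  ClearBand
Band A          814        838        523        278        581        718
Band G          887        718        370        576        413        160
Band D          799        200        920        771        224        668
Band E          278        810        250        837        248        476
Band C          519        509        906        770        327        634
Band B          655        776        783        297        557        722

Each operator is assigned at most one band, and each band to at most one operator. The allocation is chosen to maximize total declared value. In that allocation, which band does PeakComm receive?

Optimal: Meridian→Band G ($887M), NorthTel→Band A ($838M), PeakComm→Band C ($906M), Pulse→Band E ($837M), TerraLink→Band B ($557M), ClearBand→Band D ($668M) — total 887+838+906+837+557+668 = $4693M.
Row-greedy (each operator in turn takes its best remaining band) gives $4673M, worse by 20.
Next-best assignment: Meridian→Band G, NorthTel→Band E, PeakComm→Band D, Pulse→Band C, TerraLink→Band A, ClearBand→Band B = $4690M.
Swapping TerraLink↔Pulse (TerraLink→Band E $248M, Pulse→Band B $297M) loses 849.
No other one-to-one assignment exceeds $4693M.
PeakComm's own top band is Band D ($920M), but forcing PeakComm→Band D and reassigning the rest optimally gives only $4690M — worse by 3.

PeakComm receives Band C.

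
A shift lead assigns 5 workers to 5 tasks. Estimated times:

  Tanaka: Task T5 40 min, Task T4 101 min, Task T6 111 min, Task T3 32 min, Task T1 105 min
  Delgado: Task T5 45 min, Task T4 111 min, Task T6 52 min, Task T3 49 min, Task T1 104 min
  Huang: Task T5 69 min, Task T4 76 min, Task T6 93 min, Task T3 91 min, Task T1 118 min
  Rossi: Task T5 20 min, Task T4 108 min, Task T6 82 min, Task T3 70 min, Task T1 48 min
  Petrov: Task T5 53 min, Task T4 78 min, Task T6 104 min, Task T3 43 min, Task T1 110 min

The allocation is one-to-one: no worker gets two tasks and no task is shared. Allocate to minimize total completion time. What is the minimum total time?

Optimal: Tanaka→Task T5 (40 min), Delgado→Task T6 (52 min), Huang→Task T4 (76 min), Rossi→Task T1 (48 min), Petrov→Task T3 (43 min) — total 40+52+76+48+43 = 259 min.
Row-greedy (each worker in turn takes its cheapest remaining task) gives 305 min, worse by 46.

Min total: 259 min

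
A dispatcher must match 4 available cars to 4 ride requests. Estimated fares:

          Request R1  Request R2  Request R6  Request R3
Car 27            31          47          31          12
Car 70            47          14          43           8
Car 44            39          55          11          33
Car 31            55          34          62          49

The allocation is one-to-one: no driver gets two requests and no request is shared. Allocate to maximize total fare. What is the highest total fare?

Optimal: Car 27→Request R2 ($47), Car 70→Request R1 ($47), Car 44→Request R3 ($33), Car 31→Request R6 ($62) — total 47+47+33+62 = $189.
Max-entry greedy (repeatedly take the single best remaining cell) gives $176, worse by 13.
Swapping Car 31↔Car 27 (Car 31→Request R2 $34, Car 27→Request R6 $31) loses 44.
Every other assignment is strictly worse.

Max total: $189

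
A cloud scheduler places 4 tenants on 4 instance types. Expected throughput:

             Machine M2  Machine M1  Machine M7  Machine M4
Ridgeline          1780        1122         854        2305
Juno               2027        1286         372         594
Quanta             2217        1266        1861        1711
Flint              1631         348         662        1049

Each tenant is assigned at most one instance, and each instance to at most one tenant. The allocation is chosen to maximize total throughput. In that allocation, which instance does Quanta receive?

Optimal: Ridgeline→Machine M4 (2305 ops/s), Juno→Machine M1 (1286 ops/s), Quanta→Machine M7 (1861 ops/s), Flint→Machine M2 (1631 ops/s) — total 2305+1286+1861+1631 = 7083 ops/s.
Column-greedy (each instance in turn goes to its best remaining tenant) gives 5406 ops/s, worse by 1677.
Quanta's own top instance is Machine M2 (2217 ops/s), but forcing Quanta→Machine M2 and reassigning the rest optimally gives only 6470 ops/s — worse by 613.

Quanta receives Machine M7.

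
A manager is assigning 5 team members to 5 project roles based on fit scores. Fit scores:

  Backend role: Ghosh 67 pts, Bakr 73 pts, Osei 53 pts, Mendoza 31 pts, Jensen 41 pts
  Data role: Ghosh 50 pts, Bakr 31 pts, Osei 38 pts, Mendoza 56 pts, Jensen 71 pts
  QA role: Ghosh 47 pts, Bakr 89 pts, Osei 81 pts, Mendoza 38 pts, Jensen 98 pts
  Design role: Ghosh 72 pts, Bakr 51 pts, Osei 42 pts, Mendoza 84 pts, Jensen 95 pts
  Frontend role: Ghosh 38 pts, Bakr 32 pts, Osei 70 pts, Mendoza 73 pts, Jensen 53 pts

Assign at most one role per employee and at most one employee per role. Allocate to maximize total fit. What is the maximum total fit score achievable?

Optimal: Ghosh→Backend role (67 pts), Bakr→QA role (89 pts), Osei→Frontend role (70 pts), Mendoza→Design role (84 pts), Jensen→Data role (71 pts) — total 67+89+70+84+71 = 381 pts.
Next-best assignment: Ghosh→Backend role, Bakr→QA role, Osei→Frontend role, Mendoza→Data role, Jensen→Design role = 377 pts.
Every other assignment is strictly worse.

Maximum total: 381 pts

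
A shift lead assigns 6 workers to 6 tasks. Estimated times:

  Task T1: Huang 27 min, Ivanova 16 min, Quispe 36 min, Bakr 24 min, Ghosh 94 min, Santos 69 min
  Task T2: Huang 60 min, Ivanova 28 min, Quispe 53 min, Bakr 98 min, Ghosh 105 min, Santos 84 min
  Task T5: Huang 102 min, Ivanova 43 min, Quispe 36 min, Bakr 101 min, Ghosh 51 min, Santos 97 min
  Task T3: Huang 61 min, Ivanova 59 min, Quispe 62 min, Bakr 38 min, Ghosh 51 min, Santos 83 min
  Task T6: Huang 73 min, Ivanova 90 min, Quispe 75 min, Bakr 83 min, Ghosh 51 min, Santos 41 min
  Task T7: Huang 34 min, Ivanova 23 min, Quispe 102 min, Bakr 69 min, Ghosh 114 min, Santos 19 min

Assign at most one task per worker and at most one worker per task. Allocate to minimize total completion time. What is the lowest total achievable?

Treat this as an assignment problem: match each worker to one task.
Optimal: Huang→Task T1 (27 min), Ivanova→Task T2 (28 min), Quispe→Task T5 (36 min), Bakr→Task T3 (38 min), Ghosh→Task T6 (51 min), Santos→Task T7 (19 min) — total 27+28+36+38+51+19 = 199 min.
Min-entry greedy (repeatedly take the single cheapest remaining cell) gives 220 min, worse by 21.
Next-best assignment: Huang→Task T7, Ivanova→Task T2, Quispe→Task T5, Bakr→Task T1, Ghosh→Task T3, Santos→Task T6 = 214 min.
No other one-to-one assignment undercuts 199 min.

Min total: 199 min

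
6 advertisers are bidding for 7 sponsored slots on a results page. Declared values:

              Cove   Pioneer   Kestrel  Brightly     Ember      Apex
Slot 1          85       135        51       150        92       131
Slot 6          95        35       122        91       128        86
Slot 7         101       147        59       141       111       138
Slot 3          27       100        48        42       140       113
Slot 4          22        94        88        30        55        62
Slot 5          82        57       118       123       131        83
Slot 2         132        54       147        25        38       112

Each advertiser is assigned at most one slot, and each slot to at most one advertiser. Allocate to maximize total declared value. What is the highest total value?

Optimal: Cove→Slot 2 ($132), Pioneer→Slot 7 ($147), Kestrel→Slot 6 ($122), Brightly→Slot 1 ($150), Ember→Slot 5 ($131), Apex→Slot 3 ($113) — total 132+147+122+150+131+113 = $795.
Max-entry greedy (repeatedly take the single best remaining cell) gives $762, worse by 33.
No other one-to-one assignment exceeds $795.

Max total: $795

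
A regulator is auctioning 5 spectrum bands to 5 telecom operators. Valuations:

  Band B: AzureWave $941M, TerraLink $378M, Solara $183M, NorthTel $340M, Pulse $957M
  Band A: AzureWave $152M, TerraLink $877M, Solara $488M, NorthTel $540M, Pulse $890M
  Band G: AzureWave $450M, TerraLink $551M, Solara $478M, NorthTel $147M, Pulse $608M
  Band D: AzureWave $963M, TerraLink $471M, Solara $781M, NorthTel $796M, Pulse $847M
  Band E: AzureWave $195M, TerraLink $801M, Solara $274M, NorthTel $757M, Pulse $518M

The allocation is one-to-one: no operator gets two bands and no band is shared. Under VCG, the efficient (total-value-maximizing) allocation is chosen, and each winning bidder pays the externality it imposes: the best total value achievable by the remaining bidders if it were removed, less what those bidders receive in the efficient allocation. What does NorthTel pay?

NorthTel pays $138M.

Efficient allocation: AzureWave→Band D ($963M), TerraLink→Band A ($877M), Solara→Band G ($478M), NorthTel→Band E ($757M), Pulse→Band B ($957M); total welfare W = $4032M.
NorthTel receives Band E at value $757M, so the others get W − 757 = $3275M.
Without NorthTel: best allocation of the remaining 4 bidders over all 5 bands is AzureWave→Band B ($941M), TerraLink→Band E ($801M), Solara→Band D ($781M), Pulse→Band A ($890M), total $3413M.
VCG payment = (others' best without NorthTel) − (others' welfare with NorthTel) = 3413 − 3275 = $138M.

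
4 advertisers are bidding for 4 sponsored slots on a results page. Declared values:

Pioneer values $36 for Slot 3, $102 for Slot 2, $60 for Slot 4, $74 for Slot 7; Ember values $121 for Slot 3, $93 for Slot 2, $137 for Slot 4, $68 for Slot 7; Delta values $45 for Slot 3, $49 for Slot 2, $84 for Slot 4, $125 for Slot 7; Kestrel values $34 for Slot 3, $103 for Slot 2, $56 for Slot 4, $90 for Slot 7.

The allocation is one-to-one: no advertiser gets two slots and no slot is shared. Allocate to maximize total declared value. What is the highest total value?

Max total: $409

This is a one-to-one assignment (maximum-weight bipartite matching).
Optimal: Pioneer→Slot 4 ($60), Ember→Slot 3 ($121), Delta→Slot 7 ($125), Kestrel→Slot 2 ($103) — total 60+121+125+103 = $409.
Row-greedy (each advertiser in turn takes its best remaining slot) gives $398, worse by 11.
Every other assignment is strictly worse.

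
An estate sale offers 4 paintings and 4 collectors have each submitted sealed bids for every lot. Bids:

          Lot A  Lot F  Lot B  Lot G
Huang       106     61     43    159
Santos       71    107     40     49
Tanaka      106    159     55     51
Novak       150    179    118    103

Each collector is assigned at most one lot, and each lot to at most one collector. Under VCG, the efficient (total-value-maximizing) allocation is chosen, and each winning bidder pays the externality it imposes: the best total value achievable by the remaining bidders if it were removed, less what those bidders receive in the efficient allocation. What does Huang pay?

Huang pays $9.

Efficient allocation: Huang→Lot G ($159), Santos→Lot B ($40), Tanaka→Lot F ($159), Novak→Lot A ($150); total welfare W = $508.
Huang receives Lot G at value $159, so the others get W − 159 = $349.
Without Huang: best allocation of the remaining 3 bidders over all 4 lots is Santos→Lot G ($49), Tanaka→Lot F ($159), Novak→Lot A ($150), total $358.
VCG payment = (others' best without Huang) − (others' welfare with Huang) = 358 − 349 = $9.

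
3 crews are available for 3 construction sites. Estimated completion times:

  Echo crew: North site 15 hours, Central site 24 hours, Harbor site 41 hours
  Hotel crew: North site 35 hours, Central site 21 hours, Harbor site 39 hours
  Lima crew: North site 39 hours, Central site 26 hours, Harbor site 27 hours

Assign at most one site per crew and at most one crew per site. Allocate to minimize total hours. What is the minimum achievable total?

Optimal: Echo crew→North site (15 hours), Hotel crew→Central site (21 hours), Lima crew→Harbor site (27 hours) — total 15+21+27 = 63 hours.
Next-best assignment: Echo crew→North site, Hotel crew→Harbor site, Lima crew→Central site = 80 hours.
Swapping Echo crew↔Lima crew (Echo crew→Harbor site 41 hours, Lima crew→North site 39 hours) adds 38.
No other one-to-one assignment undercuts 63 hours.

Min total: 63 hours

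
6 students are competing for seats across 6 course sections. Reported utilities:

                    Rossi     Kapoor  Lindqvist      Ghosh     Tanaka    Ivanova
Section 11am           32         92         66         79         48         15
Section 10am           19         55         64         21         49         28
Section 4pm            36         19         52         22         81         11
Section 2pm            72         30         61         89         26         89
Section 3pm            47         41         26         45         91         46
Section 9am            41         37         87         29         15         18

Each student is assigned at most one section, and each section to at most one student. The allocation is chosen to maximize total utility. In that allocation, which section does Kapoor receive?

Optimal: Rossi→Section 3pm (47 points), Kapoor→Section 10am (55 points), Lindqvist→Section 9am (87 points), Ghosh→Section 11am (79 points), Tanaka→Section 4pm (81 points), Ivanova→Section 2pm (89 points) — total 47+55+87+79+81+89 = 438 points.
Column-greedy (each section in turn goes to its best remaining student) gives 391 points, worse by 47.
Kapoor's own top section is Section 11am (92 points), but forcing Kapoor→Section 11am and reassigning the rest optimally gives only 424 points — worse by 14.

Kapoor receives Section 10am.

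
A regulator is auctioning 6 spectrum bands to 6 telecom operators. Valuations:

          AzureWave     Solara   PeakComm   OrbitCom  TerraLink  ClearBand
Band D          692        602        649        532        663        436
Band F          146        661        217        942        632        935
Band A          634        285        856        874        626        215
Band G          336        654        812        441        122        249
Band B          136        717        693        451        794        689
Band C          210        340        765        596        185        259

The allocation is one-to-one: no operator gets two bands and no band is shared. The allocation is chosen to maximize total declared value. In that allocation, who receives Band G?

Solara receives Band G.

Optimal: AzureWave→Band D ($692M), Solara→Band G ($654M), PeakComm→Band C ($765M), OrbitCom→Band A ($874M), TerraLink→Band B ($794M), ClearBand→Band F ($935M) — total 692+654+765+874+794+935 = $4714M.
Max-entry greedy (repeatedly take the single best remaining cell) gives $4197M, worse by 517.
Next-best assignment: AzureWave→Band D, Solara→Band G, PeakComm→Band A, OrbitCom→Band C, TerraLink→Band B, ClearBand→Band F = $4527M.
Solara's own top band is Band B ($717M), but forcing Solara→Band B and reassigning the rest optimally gives only $4378M — worse by 336.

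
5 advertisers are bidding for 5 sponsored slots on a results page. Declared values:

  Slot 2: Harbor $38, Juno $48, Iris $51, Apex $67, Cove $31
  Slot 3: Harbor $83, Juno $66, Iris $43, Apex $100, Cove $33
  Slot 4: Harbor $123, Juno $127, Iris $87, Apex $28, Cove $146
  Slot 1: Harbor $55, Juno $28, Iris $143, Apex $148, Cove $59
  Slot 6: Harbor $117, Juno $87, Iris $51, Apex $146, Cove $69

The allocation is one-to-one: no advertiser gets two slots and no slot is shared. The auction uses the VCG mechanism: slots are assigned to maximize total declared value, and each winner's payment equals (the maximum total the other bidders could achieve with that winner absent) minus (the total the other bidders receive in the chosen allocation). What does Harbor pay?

Efficient allocation: Harbor→Slot 3 ($83), Juno→Slot 2 ($48), Iris→Slot 1 ($143), Apex→Slot 6 ($146), Cove→Slot 4 ($146); total welfare W = $566.
Harbor receives Slot 3 at value $83, so the others get W − 83 = $483.
Without Harbor: best allocation of the remaining 4 bidders over all 5 slots is Juno→Slot 3 ($66), Iris→Slot 1 ($143), Apex→Slot 6 ($146), Cove→Slot 4 ($146), total $501.
VCG payment = (others' best without Harbor) − (others' welfare with Harbor) = 501 − 483 = $18.

Harbor pays $18.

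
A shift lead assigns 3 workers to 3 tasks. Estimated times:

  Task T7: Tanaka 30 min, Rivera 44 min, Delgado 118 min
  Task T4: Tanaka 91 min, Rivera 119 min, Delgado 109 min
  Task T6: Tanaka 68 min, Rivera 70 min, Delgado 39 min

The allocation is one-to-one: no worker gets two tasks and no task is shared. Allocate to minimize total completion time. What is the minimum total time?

This is a one-to-one assignment (minimum-cost bipartite matching).
Optimal: Tanaka→Task T4 (91 min), Rivera→Task T7 (44 min), Delgado→Task T6 (39 min) — total 91+44+39 = 174 min.
Column-greedy (each task in turn goes to its cheapest remaining worker) gives 209 min, worse by 35.
Every other assignment is strictly worse.

Minimum total: 174 min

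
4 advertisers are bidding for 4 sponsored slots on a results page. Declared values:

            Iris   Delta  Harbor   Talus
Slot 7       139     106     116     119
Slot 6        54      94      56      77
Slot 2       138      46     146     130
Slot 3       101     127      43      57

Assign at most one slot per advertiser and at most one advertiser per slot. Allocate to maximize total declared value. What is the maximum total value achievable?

Treat this as an assignment problem: match each advertiser to one slot.
Optimal: Iris→Slot 7 ($139), Delta→Slot 3 ($127), Harbor→Slot 2 ($146), Talus→Slot 6 ($77) — total 139+127+146+77 = $489.

Maximum total: $489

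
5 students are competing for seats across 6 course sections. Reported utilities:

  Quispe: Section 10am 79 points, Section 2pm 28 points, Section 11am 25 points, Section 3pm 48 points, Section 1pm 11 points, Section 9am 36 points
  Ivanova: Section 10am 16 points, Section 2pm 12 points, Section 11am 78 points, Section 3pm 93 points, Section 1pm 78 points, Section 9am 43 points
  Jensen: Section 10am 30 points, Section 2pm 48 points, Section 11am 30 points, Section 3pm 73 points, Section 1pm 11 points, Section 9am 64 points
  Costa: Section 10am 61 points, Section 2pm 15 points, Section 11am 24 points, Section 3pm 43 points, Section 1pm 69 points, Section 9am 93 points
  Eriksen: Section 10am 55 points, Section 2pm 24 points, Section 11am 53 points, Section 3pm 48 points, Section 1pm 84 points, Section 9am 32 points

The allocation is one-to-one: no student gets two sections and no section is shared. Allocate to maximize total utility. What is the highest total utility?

Maximum total: 407 points

Optimal: Quispe→Section 10am (79 points), Ivanova→Section 11am (78 points), Jensen→Section 3pm (73 points), Costa→Section 9am (93 points), Eriksen→Section 1pm (84 points) — total 79+78+73+93+84 = 407 points.
Max-entry greedy (repeatedly take the single best remaining cell) gives 397 points, worse by 10.
No other one-to-one assignment exceeds 407 points.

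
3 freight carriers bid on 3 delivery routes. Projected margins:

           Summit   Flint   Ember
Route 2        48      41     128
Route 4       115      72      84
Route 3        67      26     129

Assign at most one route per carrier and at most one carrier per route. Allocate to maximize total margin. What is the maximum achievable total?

Optimal: Summit→Route 4 ($115k), Flint→Route 2 ($41k), Ember→Route 3 ($129k) — total 115+41+129 = $285k.
Column-greedy (each route in turn goes to its best remaining carrier) gives $269k, worse by 16.
Next-best assignment: Summit→Route 4, Flint→Route 3, Ember→Route 2 = $269k.
No other one-to-one assignment exceeds $285k.

Max total: $285k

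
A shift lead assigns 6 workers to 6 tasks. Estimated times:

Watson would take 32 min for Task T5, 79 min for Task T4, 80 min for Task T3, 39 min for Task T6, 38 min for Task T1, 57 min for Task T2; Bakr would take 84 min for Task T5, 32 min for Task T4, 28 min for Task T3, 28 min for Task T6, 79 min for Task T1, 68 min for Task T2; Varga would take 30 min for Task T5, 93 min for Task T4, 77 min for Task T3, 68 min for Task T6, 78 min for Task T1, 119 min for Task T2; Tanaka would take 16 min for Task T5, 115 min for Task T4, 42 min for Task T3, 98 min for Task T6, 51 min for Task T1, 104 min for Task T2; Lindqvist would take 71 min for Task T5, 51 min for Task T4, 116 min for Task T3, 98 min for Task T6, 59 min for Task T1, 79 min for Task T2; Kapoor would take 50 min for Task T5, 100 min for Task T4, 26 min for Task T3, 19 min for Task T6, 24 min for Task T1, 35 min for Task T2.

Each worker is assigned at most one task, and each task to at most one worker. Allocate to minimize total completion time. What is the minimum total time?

Optimal: Watson→Task T1 (38 min), Bakr→Task T6 (28 min), Varga→Task T5 (30 min), Tanaka→Task T3 (42 min), Lindqvist→Task T4 (51 min), Kapoor→Task T2 (35 min) — total 38+28+30+42+51+35 = 224 min.
Row-greedy (each worker in turn takes its cheapest remaining task) gives 265 min, worse by 41.
Next-best assignment: Watson→Task T2, Bakr→Task T6, Varga→Task T5, Tanaka→Task T3, Lindqvist→Task T4, Kapoor→Task T1 = 232 min.
Every other assignment is strictly worse.

Min total: 224 min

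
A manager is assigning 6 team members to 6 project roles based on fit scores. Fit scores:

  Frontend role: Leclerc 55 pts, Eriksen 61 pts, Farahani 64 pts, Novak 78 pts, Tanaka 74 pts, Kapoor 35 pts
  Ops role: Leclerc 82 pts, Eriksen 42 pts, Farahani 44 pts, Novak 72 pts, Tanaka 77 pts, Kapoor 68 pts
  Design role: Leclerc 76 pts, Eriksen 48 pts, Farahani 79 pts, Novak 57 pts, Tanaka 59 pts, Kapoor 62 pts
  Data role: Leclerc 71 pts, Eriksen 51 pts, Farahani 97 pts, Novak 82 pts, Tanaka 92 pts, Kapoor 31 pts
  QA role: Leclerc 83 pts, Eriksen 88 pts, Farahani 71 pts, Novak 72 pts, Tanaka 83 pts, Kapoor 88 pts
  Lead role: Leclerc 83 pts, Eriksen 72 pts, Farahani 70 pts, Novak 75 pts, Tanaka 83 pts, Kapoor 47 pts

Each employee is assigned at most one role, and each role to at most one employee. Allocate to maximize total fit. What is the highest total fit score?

Optimal: Leclerc→Ops role (82 pts), Eriksen→Lead role (72 pts), Farahani→Design role (79 pts), Novak→Frontend role (78 pts), Tanaka→Data role (92 pts), Kapoor→QA role (88 pts) — total 82+72+79+78+92+88 = 491 pts.
Row-greedy (each employee in turn takes its best remaining role) gives 469 pts, worse by 22.
Next-best assignment: Leclerc→Ops role, Eriksen→QA role, Farahani→Data role, Novak→Frontend role, Tanaka→Lead role, Kapoor→Design role = 490 pts.
Swapping Tanaka↔Kapoor (Tanaka→QA role 83 pts, Kapoor→Data role 31 pts) loses 66.

Maximum total: 491 pts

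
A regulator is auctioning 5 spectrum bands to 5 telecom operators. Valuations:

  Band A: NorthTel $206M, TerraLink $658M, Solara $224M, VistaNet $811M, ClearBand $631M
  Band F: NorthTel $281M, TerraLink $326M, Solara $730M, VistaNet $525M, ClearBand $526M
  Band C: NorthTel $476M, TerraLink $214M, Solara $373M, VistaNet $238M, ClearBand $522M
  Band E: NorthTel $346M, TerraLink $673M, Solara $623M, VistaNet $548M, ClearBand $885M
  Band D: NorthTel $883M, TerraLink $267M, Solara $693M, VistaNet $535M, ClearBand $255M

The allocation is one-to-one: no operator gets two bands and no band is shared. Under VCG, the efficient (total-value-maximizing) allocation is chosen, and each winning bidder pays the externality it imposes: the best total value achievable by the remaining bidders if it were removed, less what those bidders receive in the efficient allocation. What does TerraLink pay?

TerraLink pays $363M.

Efficient allocation: NorthTel→Band D ($883M), TerraLink→Band E ($673M), Solara→Band F ($730M), VistaNet→Band A ($811M), ClearBand→Band C ($522M); total welfare W = $3619M.
TerraLink receives Band E at value $673M, so the others get W − 673 = $2946M.
Without TerraLink: best allocation of the remaining 4 bidders over all 5 bands is NorthTel→Band D ($883M), Solara→Band F ($730M), VistaNet→Band A ($811M), ClearBand→Band E ($885M), total $3309M.
VCG payment = (others' best without TerraLink) − (others' welfare with TerraLink) = 3309 − 2946 = $363M.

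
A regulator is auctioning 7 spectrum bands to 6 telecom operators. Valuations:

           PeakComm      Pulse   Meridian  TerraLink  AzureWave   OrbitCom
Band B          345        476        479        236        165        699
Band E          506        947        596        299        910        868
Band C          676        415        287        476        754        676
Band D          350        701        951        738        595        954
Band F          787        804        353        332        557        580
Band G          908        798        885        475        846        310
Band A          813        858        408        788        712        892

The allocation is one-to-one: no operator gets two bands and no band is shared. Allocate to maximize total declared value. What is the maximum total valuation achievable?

Maximum total: $5115M

Optimal: PeakComm→Band F ($787M), Pulse→Band E ($947M), Meridian→Band G ($885M), TerraLink→Band A ($788M), AzureWave→Band C ($754M), OrbitCom→Band D ($954M) — total 787+947+885+788+754+954 = $5115M.
Checked against all permutations: $5115M is optimal.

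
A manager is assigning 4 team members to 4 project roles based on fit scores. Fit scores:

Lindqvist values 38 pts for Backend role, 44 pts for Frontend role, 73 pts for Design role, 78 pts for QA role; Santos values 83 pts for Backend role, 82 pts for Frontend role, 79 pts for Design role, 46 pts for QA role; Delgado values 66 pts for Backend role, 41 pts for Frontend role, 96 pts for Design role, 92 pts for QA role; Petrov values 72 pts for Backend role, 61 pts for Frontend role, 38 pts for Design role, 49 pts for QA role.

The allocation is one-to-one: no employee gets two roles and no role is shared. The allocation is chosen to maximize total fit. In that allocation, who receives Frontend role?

Santos receives Frontend role.

This is a one-to-one assignment (maximum-weight bipartite matching).
Optimal: Lindqvist→QA role (78 pts), Santos→Frontend role (82 pts), Delgado→Design role (96 pts), Petrov→Backend role (72 pts) — total 78+82+96+72 = 328 pts.
Row-greedy (each employee in turn takes its best remaining role) gives 318 pts, worse by 10.
Swapping Lindqvist↔Santos (Lindqvist→Frontend role 44 pts, Santos→QA role 46 pts) loses 70.
Every other assignment is strictly worse.
Santos's own top role is Backend role (83 pts), but forcing Santos→Backend role and reassigning the rest optimally gives only 318 pts — worse by 10.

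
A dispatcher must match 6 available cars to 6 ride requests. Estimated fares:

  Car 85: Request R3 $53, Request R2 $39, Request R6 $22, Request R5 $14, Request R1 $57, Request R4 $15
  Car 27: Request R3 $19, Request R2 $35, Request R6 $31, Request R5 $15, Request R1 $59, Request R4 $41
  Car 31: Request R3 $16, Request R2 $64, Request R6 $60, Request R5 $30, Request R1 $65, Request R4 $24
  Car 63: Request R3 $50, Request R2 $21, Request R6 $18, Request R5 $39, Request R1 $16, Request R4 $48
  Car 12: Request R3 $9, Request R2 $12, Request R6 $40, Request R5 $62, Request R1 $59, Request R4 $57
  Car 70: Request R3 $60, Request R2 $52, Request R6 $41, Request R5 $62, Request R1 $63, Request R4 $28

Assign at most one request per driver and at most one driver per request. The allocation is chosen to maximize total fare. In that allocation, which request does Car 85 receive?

Car 85 receives Request R3.

This is the linear assignment problem.
Optimal: Car 85→Request R3 ($53), Car 27→Request R1 ($59), Car 31→Request R6 ($60), Car 63→Request R4 ($48), Car 12→Request R5 ($62), Car 70→Request R2 ($52) — total 53+59+60+48+62+52 = $334.
Column-greedy (each request in turn goes to its best remaining driver) gives $277, worse by 57.
Next-best assignment: Car 85→Request R2, Car 27→Request R1, Car 31→Request R6, Car 63→Request R4, Car 12→Request R5, Car 70→Request R3 = $328.
Checked against all permutations: $334 is optimal.
Car 85's own top request is Request R1 ($57), but forcing Car 85→Request R1 and reassigning the rest optimally gives only $322 — worse by 12.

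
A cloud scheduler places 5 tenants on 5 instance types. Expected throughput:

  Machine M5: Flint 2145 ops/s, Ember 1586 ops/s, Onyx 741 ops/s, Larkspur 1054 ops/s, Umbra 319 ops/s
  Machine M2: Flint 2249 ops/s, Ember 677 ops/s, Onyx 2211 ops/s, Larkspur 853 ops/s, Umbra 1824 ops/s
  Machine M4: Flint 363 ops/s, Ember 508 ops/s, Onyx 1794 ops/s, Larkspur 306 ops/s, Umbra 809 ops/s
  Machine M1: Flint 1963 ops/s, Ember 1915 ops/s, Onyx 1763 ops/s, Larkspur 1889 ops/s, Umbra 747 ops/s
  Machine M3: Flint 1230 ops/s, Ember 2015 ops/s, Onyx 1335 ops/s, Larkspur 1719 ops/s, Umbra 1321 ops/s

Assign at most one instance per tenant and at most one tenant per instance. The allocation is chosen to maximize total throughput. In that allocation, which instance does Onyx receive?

Optimal: Flint→Machine M5 (2145 ops/s), Ember→Machine M3 (2015 ops/s), Onyx→Machine M4 (1794 ops/s), Larkspur→Machine M1 (1889 ops/s), Umbra→Machine M2 (1824 ops/s) — total 2145+2015+1794+1889+1824 = 9667 ops/s.
Column-greedy (each instance in turn goes to its best remaining tenant) gives 8799 ops/s, worse by 868.
Next-best assignment: Flint→Machine M5, Ember→Machine M1, Onyx→Machine M4, Larkspur→Machine M3, Umbra→Machine M2 = 9397 ops/s.
Swapping Ember↔Larkspur (Ember→Machine M1 1915 ops/s, Larkspur→Machine M3 1719 ops/s) loses 270.
Checked against all permutations: 9667 ops/s is optimal.
Onyx's own top instance is Machine M2 (2211 ops/s), but forcing Onyx→Machine M2 and reassigning the rest optimally gives only 9069 ops/s — worse by 598.

Onyx receives Machine M4.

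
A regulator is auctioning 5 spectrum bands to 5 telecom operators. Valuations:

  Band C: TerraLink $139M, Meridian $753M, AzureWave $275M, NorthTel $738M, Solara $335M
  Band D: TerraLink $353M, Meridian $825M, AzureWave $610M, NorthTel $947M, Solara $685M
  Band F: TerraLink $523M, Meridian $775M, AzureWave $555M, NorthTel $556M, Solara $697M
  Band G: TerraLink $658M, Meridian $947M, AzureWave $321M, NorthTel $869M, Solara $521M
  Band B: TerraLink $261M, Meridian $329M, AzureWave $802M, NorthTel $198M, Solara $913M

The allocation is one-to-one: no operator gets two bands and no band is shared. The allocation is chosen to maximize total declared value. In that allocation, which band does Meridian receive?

Treat this as an assignment problem: match each operator to one band.
Optimal: TerraLink→Band G ($658M), Meridian→Band C ($753M), AzureWave→Band B ($802M), NorthTel→Band D ($947M), Solara→Band F ($697M) — total 658+753+802+947+697 = $3857M.
Row-greedy (each operator in turn takes its best remaining band) gives $3720M, worse by 137.
No other one-to-one assignment exceeds $3857M.
Meridian's own top band is Band G ($947M), but forcing Meridian→Band G and reassigning the rest optimally gives only $3731M — worse by 126.

Meridian receives Band C.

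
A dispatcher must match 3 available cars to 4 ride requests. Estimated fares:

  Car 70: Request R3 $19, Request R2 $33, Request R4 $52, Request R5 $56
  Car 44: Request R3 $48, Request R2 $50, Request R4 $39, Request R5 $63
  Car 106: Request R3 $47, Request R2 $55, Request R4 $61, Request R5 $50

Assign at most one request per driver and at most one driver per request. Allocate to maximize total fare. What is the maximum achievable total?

Optimal: Car 70→Request R4 ($52), Car 44→Request R5 ($63), Car 106→Request R2 ($55) — total 52+63+55 = $170.
Every other assignment is strictly worse.

Max total: $170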